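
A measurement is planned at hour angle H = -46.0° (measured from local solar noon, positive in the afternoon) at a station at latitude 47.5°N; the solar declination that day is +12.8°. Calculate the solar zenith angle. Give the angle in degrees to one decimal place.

With φ = 47.5°, δ = 12.8°, H = -46.00°: sin φ sin δ = 0.1633, cos φ cos δ cos H = 0.4576, so cos θ_z = 0.6209.
θ_z = arccos(0.6209) = 51.62°.

51.6°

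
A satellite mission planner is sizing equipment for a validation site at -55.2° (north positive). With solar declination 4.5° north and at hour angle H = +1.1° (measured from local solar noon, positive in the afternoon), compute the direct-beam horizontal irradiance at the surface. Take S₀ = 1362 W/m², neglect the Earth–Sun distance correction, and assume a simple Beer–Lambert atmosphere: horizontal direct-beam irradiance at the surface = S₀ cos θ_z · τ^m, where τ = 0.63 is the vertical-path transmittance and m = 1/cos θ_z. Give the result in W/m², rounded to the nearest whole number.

cos θ_z = sin φ sin δ + cos φ cos δ cos H = (-0.8211)(0.0785) + (0.5707)(0.9969)(0.9998) = 0.5044.
Air mass m = 1/cos θ_z = 1/0.5044 = 1.983; τ^m = 0.63^1.983 = 0.4000.
Surface direct beam = 1362 × 0.5044 × 0.4000 = 274.80 W/m².

275 W/m²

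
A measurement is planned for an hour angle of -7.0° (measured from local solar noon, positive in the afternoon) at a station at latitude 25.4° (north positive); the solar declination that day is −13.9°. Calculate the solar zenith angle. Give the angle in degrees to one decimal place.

cos θ_z = sin φ sin δ + cos φ cos δ cos H = (0.4289)(-0.2402) + (0.9033)(0.9707)(0.9925) = 0.7672.
θ_z = arccos(0.7672) = 39.90°.

39.9°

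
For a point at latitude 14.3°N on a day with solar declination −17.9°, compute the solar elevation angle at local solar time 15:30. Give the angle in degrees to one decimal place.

29.0°

Hour angle H = 15° × (15.5 − 12) = 52.50°.
cos θ_z = sin φ sin δ + cos φ cos δ cos H = (0.2470)(-0.3074) + (0.9690)(0.9516)(0.6088) = 0.4854.
θ_z = arccos(0.4854) = 60.96°, so the elevation is 90° − 60.96° = 29.04°.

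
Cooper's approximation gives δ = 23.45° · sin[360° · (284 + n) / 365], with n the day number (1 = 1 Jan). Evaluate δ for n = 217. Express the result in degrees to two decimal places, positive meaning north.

360 × (284 + 217) / 365 = 494.137°; sin(494.137°) = 0.7177.
δ = 23.45 × 0.7177 = 16.830° ≈ +16.83°.

+16.83°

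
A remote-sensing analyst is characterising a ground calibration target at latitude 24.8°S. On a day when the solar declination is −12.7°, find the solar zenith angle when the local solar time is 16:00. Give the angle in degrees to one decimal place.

Hour angle H = 15° × (16 − 12) = 60.00°.
cos θ_z = sin(-24.8°) sin(-12.7°) + cos(-24.8°) cos(-12.7°) cos(60.00°) = 0.0922 + 0.4428 = 0.5350.
θ_z = arccos(0.5350) = 57.66°.

57.7°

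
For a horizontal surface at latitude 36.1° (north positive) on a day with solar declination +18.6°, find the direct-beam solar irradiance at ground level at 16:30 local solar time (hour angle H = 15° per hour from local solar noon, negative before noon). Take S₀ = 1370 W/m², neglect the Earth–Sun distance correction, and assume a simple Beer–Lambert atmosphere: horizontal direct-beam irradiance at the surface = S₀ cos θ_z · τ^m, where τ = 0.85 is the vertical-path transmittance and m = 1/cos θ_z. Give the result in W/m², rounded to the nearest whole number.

470 W/m²

Hour angle H = 15° × (16.5 − 12) = 67.50°.
cos θ_z = sin(36.1°) sin(18.6°) + cos(36.1°) cos(18.6°) cos(67.50°) = 0.1879 + 0.2931 = 0.4810.
Air mass m = 1/cos θ_z = 1/0.4810 = 2.079; τ^m = 0.85^2.079 = 0.7133.
Surface direct beam = 1370 × 0.4810 × 0.7133 = 470.04 W/m².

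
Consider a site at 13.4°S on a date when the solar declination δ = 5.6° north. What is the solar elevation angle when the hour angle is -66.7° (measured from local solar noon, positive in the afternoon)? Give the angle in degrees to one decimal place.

21.1°

cos θ_z = sin(-13.4°) sin(5.6°) + cos(-13.4°) cos(5.6°) cos(-66.70°) = -0.0226 + 0.3829 = 0.3603.
θ_z = arccos(0.3603) = 68.88°, so the elevation is 90° − 68.88° = 21.12°.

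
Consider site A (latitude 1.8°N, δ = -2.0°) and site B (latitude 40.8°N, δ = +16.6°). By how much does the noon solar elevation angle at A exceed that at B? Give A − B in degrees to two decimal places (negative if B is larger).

A: 90° − |1.8 − (-2.0)| = 86.20°.
B: 90° − |40.8 − (16.6)| = 65.80°.
A − B = 86.20 − 65.80 = 20.40°.

+20.40°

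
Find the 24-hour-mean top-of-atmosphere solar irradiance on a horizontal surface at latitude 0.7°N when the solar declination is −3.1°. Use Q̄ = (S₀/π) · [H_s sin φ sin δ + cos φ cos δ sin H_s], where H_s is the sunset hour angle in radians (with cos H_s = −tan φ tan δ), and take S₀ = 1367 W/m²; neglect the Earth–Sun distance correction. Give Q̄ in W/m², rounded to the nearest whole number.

−tan φ tan δ = −(0.0122)(-0.0542) = 0.0007; H_s = arccos(0.0007) = 89.96°. In radians, H_s = 1.5701.
H_s sin φ sin δ = 1.5701 × 0.0122 × -0.0541 = -0.0010.
cos φ cos δ sin H_s = 0.9999 × 0.9985 × 1.0000 = 0.9984.
Q̄ = (1367/π) × (-0.0010 + 0.9984) = 435.13 × 0.9974 = 434.00 W/m².

434 W/m²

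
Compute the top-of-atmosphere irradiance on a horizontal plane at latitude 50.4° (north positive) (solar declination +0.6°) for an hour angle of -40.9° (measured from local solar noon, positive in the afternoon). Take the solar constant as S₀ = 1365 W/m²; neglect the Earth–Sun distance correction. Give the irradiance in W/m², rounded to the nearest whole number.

cos θ_z = sin(50.4°) sin(0.6°) + cos(50.4°) cos(0.6°) cos(-40.90°) = 0.0081 + 0.4818 = 0.4899.
Top-of-atmosphere irradiance = S₀ cos θ_z = 1365 × 0.4899 = 668.71 W/m².

669 W/m²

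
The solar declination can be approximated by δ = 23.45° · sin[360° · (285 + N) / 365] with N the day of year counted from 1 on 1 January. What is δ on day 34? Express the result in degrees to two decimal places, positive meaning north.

-16.69°

360 × (285 + 34) / 365 = 314.630°; sin(314.630°) = -0.7117.
δ = 23.45 × -0.7117 = -16.689° ≈ -16.69°.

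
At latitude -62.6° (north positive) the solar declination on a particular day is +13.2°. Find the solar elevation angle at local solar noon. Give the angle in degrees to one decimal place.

At local solar noon the hour angle is zero, so the elevation is 90° − |φ − δ| = 90° − |-62.6° − (13.2°)| = 90° − 75.8° = 14.2°.

14.2°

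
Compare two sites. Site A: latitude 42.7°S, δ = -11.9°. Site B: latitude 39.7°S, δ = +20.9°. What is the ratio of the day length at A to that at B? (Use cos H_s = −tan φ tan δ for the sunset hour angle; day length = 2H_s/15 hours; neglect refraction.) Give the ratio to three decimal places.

A: H_s = arccos(−tan -42.7° · tan -11.9°) = 101.21°, so 2H_s/15 = 13.4947 h.
B: H_s = arccos(−tan -39.7° · tan 20.9°) = 71.52°, so 2H_s/15 = 9.5360 h.
Ratio A/B = 13.4947 / 9.5360 = 1.4151.

1.415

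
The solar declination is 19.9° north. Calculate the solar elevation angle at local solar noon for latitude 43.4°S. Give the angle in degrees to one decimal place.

26.7°

At local solar noon the hour angle is zero, so the elevation is 90° − |φ − δ| = 90° − |-43.4° − (19.9°)| = 90° − 63.3° = 26.7°.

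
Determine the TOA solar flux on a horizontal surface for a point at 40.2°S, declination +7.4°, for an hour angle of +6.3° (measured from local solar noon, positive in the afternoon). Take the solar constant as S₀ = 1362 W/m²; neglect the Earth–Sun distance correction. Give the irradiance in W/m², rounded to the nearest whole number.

912 W/m²

With φ = -40.2°, δ = 7.4°, H = 6.30°: sin φ sin δ = -0.0831, cos φ cos δ cos H = 0.7529, so cos θ_z = 0.6698.
Top-of-atmosphere irradiance = S₀ cos θ_z = 1362 × 0.6698 = 912.27 W/m².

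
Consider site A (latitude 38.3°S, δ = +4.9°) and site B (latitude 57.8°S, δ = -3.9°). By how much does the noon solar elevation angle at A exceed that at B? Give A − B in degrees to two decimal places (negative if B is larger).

+10.70°

A: 90° − |-38.3 − (4.9)| = 46.80°.
B: 90° − |-57.8 − (-3.9)| = 36.10°.
A − B = 46.80 − 36.10 = 10.70°.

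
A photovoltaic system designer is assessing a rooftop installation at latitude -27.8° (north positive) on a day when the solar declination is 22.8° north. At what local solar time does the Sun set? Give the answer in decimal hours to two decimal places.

The sunset hour angle satisfies cos H_s = −tan φ tan δ = 0.2216, giving H_s = 77.20°.
Sunset is at 12 + H_s/15 = 12 + 5.147 = 17.147 h local solar time.

17.15 h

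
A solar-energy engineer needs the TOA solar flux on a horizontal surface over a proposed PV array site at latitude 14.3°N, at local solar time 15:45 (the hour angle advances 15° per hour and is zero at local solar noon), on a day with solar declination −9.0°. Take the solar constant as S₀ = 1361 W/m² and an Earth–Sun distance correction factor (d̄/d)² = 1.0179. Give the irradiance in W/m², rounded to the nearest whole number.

683 W/m²

Hour angle H = 15° × (15.75 − 12) = 56.25°.
cos θ_z = sin(14.3°) sin(-9.0°) + cos(14.3°) cos(-9.0°) cos(56.25°) = -0.0386 + 0.5317 = 0.4931.
Top-of-atmosphere irradiance = S₀ (d̄/d)² cos θ_z = 1361 × 1.0179 × 0.4931 = 683.12 W/m².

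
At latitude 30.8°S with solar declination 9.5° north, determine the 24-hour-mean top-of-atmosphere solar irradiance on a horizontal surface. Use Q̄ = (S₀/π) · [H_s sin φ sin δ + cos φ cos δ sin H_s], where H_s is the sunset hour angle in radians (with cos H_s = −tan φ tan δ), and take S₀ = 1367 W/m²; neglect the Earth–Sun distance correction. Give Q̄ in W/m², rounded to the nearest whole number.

313 W/m²

cos H_s = −tan(-30.8°) · tan(9.5°) = 0.0998, so H_s = arccos(0.0998) = 84.27°. In radians, H_s = 1.4708.
H_s sin φ sin δ = 1.4708 × -0.5120 × 0.1650 = -0.1243.
cos φ cos δ sin H_s = 0.8590 × 0.9863 × 0.9950 = 0.8430.
Q̄ = (1367/π) × (-0.1243 + 0.8430) = 435.13 × 0.7187 = 312.73 W/m².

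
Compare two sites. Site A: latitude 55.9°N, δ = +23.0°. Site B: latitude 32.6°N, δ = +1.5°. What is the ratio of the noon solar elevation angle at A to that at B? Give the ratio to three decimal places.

0.969

A: 90° − |55.9 − (23.0)| = 57.10°.
B: 90° − |32.6 − (1.5)| = 58.90°.
Ratio A/B = 57.1000 / 58.9000 = 0.9694.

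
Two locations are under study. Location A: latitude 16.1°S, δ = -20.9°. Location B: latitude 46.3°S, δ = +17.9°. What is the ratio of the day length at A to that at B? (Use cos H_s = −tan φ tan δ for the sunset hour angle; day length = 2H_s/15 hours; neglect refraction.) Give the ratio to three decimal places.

A: H_s = arccos(−tan -16.1° · tan -20.9°) = 96.33°, so 2H_s/15 = 12.8440 h.
B: H_s = arccos(−tan -46.3° · tan 17.9°) = 70.25°, so 2H_s/15 = 9.3667 h.
Ratio A/B = 12.8440 / 9.3667 = 1.3712.

1.371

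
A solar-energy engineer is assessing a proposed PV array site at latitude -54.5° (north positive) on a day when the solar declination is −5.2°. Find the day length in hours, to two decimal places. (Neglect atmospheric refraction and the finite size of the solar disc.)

12.98 hours

cos H_s = −tan(-54.5°) · tan(-5.2°) = -0.1276, so H_s = arccos(-0.1276) = 97.33°.
Day length = 2 H_s / 15° h⁻¹ = 194.66° / 15 = 12.977 h.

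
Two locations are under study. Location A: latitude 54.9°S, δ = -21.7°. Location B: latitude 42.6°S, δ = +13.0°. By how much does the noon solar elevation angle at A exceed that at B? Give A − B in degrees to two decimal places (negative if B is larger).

A: 90° − |-54.9 − (-21.7)| = 56.80°.
B: 90° − |-42.6 − (13.0)| = 34.40°.
A − B = 56.80 − 34.40 = 22.40°.

+22.40°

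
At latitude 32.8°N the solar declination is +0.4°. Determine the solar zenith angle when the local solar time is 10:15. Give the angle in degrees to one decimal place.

40.7°

Hour angle H = 15° × (10.25 − 12) = -26.25°.
With φ = 32.8°, δ = 0.4°, H = -26.25°: sin φ sin δ = 0.0038, cos φ cos δ cos H = 0.7539, so cos θ_z = 0.7577.
θ_z = arccos(0.7577) = 40.74°.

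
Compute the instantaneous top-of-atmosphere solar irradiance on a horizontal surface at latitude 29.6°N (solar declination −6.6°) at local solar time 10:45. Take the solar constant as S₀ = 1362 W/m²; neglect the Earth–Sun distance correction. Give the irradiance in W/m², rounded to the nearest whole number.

Hour angle H = 15° × (10.75 − 12) = -18.75°.
cos θ_z = sin φ sin δ + cos φ cos δ cos H = (0.4939)(-0.1149) + (0.8695)(0.9934)(0.9469) = 0.7611.
Top-of-atmosphere irradiance = S₀ cos θ_z = 1362 × 0.7611 = 1036.62 W/m².

1037 W/m²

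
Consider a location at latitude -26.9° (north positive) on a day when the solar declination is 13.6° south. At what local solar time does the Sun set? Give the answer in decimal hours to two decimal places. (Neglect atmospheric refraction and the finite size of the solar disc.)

cos H_s = −tan(-26.9°) · tan(-13.6°) = -0.1227, so H_s = arccos(-0.1227) = 97.05°.
Sunset is at 12 + H_s/15 = 12 + 6.470 = 18.470 h local solar time.

18.47 h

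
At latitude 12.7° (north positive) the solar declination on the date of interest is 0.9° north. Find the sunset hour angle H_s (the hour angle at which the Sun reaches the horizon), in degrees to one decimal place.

−tan φ tan δ = −(0.2254)(0.0157) = -0.0035; H_s = arccos(-0.0035) = 90.20°.

90.2°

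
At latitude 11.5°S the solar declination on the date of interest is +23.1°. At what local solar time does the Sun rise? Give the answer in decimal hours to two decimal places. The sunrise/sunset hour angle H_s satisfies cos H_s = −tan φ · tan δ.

6.33 h

cos H_s = −tan(-11.5°) · tan(23.1°) = 0.0868, so H_s = arccos(0.0868) = 85.02°.
Sunrise is at 12 − H_s/15 = 12 − 5.668 = 6.332 h local solar time.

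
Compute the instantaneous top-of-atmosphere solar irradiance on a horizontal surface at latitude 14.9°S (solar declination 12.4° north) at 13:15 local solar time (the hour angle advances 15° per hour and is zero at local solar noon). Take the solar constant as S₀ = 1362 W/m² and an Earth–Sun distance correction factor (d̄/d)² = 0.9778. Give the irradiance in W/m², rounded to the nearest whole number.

Hour angle H = 15° × (13.25 − 12) = 18.75°.
cos θ_z = sin(-14.9°) sin(12.4°) + cos(-14.9°) cos(12.4°) cos(18.75°) = -0.0552 + 0.8937 = 0.8385.
Top-of-atmosphere irradiance = S₀ (d̄/d)² cos θ_z = 1362 × 0.9778 × 0.8385 = 1116.68 W/m².

1117 W/m²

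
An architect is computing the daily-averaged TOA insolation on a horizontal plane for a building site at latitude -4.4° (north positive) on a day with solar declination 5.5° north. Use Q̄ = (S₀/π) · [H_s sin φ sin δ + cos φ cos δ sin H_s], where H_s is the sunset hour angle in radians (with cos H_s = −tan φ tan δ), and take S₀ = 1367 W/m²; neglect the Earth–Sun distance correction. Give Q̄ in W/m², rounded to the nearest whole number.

427 W/m²

−tan φ tan δ = −(-0.0769)(0.0963) = 0.0074; H_s = arccos(0.0074) = 89.58°. In radians, H_s = 1.5635.
H_s sin φ sin δ = 1.5635 × -0.0767 × 0.0958 = -0.0115.
cos φ cos δ sin H_s = 0.9971 × 0.9954 × 1.0000 = 0.9925.
Q̄ = (1367/π) × (-0.0115 + 0.9925) = 435.13 × 0.9810 = 426.86 W/m².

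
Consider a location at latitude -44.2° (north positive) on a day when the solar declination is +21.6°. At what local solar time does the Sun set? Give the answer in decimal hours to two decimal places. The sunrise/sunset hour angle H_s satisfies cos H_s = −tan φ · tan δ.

16.49 h

The sunset hour angle satisfies cos H_s = −tan φ tan δ = 0.3850, giving H_s = 67.36°.
Sunset is at 12 + H_s/15 = 12 + 4.491 = 16.491 h local solar time.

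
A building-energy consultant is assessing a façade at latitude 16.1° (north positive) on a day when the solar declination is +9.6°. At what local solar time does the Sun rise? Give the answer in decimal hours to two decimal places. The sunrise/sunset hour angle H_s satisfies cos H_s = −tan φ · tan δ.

−tan φ tan δ = −(0.2886)(0.1691) = -0.0488; H_s = arccos(-0.0488) = 92.80°.
Sunrise is at 12 − H_s/15 = 12 − 6.187 = 5.813 h local solar time.

5.81 h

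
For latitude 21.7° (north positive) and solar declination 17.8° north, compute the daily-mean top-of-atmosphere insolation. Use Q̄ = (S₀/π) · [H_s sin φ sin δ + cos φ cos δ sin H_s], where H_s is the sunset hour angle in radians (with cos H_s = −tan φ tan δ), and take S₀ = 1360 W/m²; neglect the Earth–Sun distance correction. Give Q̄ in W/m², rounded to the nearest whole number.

cos H_s = −tan(21.7°) · tan(17.8°) = -0.1278, so H_s = arccos(-0.1278) = 97.34°. In radians, H_s = 1.6989.
H_s sin φ sin δ = 1.6989 × 0.3697 × 0.3057 = 0.1920.
cos φ cos δ sin H_s = 0.9291 × 0.9521 × 0.9918 = 0.8773.
Q̄ = (1360/π) × (0.1920 + 0.8773) = 432.90 × 1.0693 = 462.90 W/m².

463 W/m²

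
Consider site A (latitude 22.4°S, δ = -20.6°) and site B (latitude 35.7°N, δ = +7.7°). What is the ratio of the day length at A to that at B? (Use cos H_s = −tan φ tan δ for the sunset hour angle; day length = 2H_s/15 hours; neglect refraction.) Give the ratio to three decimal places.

A: H_s = arccos(−tan -22.4° · tan -20.6°) = 98.91°, so 2H_s/15 = 13.1880 h.
B: H_s = arccos(−tan 35.7° · tan 7.7°) = 95.58°, so 2H_s/15 = 12.7440 h.
Ratio A/B = 13.1880 / 12.7440 = 1.0348.

1.035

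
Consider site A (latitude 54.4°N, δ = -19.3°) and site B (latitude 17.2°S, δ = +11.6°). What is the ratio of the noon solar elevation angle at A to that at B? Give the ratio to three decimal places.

0.266

A: 90° − |54.4 − (-19.3)| = 16.30°.
B: 90° − |-17.2 − (11.6)| = 61.20°.
Ratio A/B = 16.3000 / 61.2000 = 0.2663.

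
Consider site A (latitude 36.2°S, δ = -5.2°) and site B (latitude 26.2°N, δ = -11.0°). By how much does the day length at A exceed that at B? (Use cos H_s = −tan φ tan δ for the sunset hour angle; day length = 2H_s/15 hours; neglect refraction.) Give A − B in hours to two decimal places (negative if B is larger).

+1.24 h

A: H_s = arccos(−tan -36.2° · tan -5.2°) = 93.82°, so 2H_s/15 = 12.5093 h.
B: H_s = arccos(−tan 26.2° · tan -11.0°) = 84.51°, so 2H_s/15 = 11.2680 h.
A − B = 12.5093 − 11.2680 = 1.2413 h.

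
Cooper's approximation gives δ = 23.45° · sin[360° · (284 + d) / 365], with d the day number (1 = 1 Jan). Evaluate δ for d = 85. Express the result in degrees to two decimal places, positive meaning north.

360 × (284 + 85) / 365 = 363.945°; sin(363.945°) = 0.0688.
δ = 23.45 × 0.0688 = 1.613° ≈ +1.61°.

+1.61°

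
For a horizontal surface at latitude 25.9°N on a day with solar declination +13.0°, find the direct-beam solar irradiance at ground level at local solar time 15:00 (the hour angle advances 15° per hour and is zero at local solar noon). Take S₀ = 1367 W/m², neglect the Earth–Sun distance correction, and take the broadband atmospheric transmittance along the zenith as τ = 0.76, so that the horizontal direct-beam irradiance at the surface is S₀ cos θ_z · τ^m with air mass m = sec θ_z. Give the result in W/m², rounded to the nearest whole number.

Hour angle H = 15° × (15 − 12) = 45.00°.
cos θ_z = sin(25.9°) sin(13.0°) + cos(25.9°) cos(13.0°) cos(45.00°) = 0.0983 + 0.6198 = 0.7181.
Air mass m = 1/cos θ_z = 1/0.7181 = 1.393; τ^m = 0.76^1.393 = 0.6823.
Surface direct beam = 1367 × 0.7181 × 0.6823 = 669.77 W/m².

670 W/m²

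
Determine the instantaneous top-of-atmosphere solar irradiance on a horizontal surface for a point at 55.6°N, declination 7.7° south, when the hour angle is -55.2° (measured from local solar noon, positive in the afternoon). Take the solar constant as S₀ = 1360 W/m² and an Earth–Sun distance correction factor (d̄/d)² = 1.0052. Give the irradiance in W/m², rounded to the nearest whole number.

cos θ_z = sin φ sin δ + cos φ cos δ cos H = (0.8251)(-0.1340) + (0.5650)(0.9910)(0.5707) = 0.2090.
Top-of-atmosphere irradiance = S₀ (d̄/d)² cos θ_z = 1360 × 1.0052 × 0.2090 = 285.72 W/m².

286 W/m²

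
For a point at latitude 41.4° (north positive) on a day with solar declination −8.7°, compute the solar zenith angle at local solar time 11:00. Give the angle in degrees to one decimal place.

52.0°

Hour angle H = 15° × (11 − 12) = -15.00°.
cos θ_z = sin φ sin δ + cos φ cos δ cos H = (0.6613)(-0.1513) + (0.7501)(0.9885)(0.9659) = 0.6161.
θ_z = arccos(0.6161) = 51.97°.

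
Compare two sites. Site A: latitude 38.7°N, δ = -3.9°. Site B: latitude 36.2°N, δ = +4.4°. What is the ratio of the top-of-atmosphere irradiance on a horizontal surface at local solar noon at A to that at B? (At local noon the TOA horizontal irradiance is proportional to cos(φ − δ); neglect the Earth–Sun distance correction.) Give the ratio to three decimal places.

A: cos θ_z = cos(38.7° − (-3.9°)) = 0.7361.
B: cos θ_z = cos(36.2° − (4.4°)) = 0.8499.
Ratio A/B = 0.7361 / 0.8499 = 0.8661.

0.866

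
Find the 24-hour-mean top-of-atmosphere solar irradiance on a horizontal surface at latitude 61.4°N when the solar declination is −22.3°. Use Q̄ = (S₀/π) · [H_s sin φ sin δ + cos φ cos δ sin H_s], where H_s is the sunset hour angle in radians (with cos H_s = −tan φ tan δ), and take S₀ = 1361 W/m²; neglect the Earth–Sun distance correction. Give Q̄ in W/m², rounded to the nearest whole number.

23 W/m²

−tan φ tan δ = −(1.8341)(-0.4101) = 0.7522; H_s = arccos(0.7522) = 41.22°. In radians, H_s = 0.7194.
H_s sin φ sin δ = 0.7194 × 0.8780 × -0.3795 = -0.2397.
cos φ cos δ sin H_s = 0.4787 × 0.9252 × 0.6589 = 0.2918.
Q̄ = (1361/π) × (-0.2397 + 0.2918) = 433.22 × 0.0521 = 22.57 W/m².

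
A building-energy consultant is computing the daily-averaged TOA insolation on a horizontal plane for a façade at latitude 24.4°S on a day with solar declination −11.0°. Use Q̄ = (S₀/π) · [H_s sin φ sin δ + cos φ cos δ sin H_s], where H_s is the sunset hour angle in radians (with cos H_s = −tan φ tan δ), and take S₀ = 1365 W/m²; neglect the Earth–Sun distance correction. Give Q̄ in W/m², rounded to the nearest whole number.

444 W/m²

cos H_s = −tan(-24.4°) · tan(-11.0°) = -0.0882, so H_s = arccos(-0.0882) = 95.06°. In radians, H_s = 1.6591.
H_s sin φ sin δ = 1.6591 × -0.4131 × -0.1908 = 0.1308.
cos φ cos δ sin H_s = 0.9107 × 0.9816 × 0.9961 = 0.8905.
Q̄ = (1365/π) × (0.1308 + 0.8905) = 434.49 × 1.0213 = 443.74 W/m².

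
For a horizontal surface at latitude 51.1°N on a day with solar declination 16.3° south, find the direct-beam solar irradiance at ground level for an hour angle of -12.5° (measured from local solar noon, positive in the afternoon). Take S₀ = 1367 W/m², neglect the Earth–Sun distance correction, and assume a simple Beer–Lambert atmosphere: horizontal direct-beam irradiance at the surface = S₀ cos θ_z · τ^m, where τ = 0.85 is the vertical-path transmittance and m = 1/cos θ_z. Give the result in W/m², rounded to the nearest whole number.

cos θ_z = sin φ sin δ + cos φ cos δ cos H = (0.7782)(-0.2807) + (0.6280)(0.9598)(0.9763) = 0.3700.
Air mass m = 1/cos θ_z = 1/0.3700 = 2.703; τ^m = 0.85^2.703 = 0.6445.
Surface direct beam = 1367 × 0.3700 × 0.6445 = 325.98 W/m².

326 W/m²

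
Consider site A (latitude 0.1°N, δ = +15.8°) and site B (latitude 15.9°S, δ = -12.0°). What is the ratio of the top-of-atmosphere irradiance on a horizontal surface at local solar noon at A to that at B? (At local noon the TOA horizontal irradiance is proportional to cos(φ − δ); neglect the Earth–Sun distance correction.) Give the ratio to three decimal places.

0.965

A: cos θ_z = cos(0.1° − (15.8°)) = 0.9627.
B: cos θ_z = cos(-15.9° − (-12.0°)) = 0.9977.
Ratio A/B = 0.9627 / 0.9977 = 0.9649.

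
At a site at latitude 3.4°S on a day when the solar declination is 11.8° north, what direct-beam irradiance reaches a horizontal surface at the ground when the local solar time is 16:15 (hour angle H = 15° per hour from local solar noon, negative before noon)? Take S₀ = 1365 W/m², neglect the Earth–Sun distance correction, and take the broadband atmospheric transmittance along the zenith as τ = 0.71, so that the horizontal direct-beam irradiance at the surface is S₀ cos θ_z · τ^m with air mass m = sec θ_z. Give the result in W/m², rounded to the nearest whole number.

Hour angle H = 15° × (16.25 − 12) = 63.75°.
cos θ_z = sin(-3.4°) sin(11.8°) + cos(-3.4°) cos(11.8°) cos(63.75°) = -0.0121 + 0.4322 = 0.4201.
Air mass m = 1/cos θ_z = 1/0.4201 = 2.380; τ^m = 0.71^2.380 = 0.4426.
Surface direct beam = 1365 × 0.4201 × 0.4426 = 253.80 W/m².

254 W/m²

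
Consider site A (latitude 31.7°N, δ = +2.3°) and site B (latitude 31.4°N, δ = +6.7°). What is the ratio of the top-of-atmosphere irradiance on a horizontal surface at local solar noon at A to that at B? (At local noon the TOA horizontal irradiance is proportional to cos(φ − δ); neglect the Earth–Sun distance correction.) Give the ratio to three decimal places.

0.959

A: cos θ_z = cos(31.7° − (2.3°)) = 0.8712.
B: cos θ_z = cos(31.4° − (6.7°)) = 0.9085.
Ratio A/B = 0.8712 / 0.9085 = 0.9589.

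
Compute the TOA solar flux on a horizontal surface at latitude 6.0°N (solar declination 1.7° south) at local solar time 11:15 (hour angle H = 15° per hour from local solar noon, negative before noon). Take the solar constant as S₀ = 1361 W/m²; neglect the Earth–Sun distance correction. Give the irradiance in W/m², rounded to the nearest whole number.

1323 W/m²

Hour angle H = 15° × (11.25 − 12) = -11.25°.
With φ = 6.0°, δ = -1.7°, H = -11.25°: sin φ sin δ = -0.0031, cos φ cos δ cos H = 0.9750, so cos θ_z = 0.9719.
Top-of-atmosphere irradiance = S₀ cos θ_z = 1361 × 0.9719 = 1322.76 W/m².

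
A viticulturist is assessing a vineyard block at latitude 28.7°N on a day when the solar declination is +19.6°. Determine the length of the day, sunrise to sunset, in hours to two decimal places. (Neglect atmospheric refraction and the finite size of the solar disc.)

cos H_s = −tan(28.7°) · tan(19.6°) = -0.1950, so H_s = arccos(-0.1950) = 101.24°.
Day length = 2 H_s / 15° h⁻¹ = 202.48° / 15 = 13.499 h.

13.50 hours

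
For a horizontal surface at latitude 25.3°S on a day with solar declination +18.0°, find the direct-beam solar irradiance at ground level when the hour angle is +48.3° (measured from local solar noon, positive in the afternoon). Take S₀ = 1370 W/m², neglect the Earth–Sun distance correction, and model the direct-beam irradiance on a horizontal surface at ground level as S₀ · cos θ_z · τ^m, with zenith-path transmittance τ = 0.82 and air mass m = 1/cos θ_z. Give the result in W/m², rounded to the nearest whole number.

cos θ_z = sin φ sin δ + cos φ cos δ cos H = (-0.4274)(0.3090) + (0.9041)(0.9511)(0.6652) = 0.4399.
Air mass m = 1/cos θ_z = 1/0.4399 = 2.273; τ^m = 0.82^2.273 = 0.6369.
Surface direct beam = 1370 × 0.4399 × 0.6369 = 383.84 W/m².

384 W/m²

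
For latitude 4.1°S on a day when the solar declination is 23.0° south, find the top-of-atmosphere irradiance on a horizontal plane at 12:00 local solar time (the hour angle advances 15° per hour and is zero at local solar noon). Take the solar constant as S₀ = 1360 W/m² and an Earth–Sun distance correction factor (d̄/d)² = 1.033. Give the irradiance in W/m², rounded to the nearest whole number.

1329 W/m²

Hour angle H = 15° × (12 − 12) = 0.00°.
cos θ_z = sin φ sin δ + cos φ cos δ cos H = (-0.0715)(-0.3907) + (0.9974)(0.9205)(1.0000) = 0.9460.
Top-of-atmosphere irradiance = S₀ (d̄/d)² cos θ_z = 1360 × 1.033 × 0.9460 = 1329.02 W/m².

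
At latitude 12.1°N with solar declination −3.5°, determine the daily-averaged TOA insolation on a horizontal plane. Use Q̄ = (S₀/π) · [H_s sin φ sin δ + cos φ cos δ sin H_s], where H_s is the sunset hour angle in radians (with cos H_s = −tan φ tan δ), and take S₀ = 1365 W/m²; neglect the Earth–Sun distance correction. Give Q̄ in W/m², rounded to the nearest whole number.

−tan φ tan δ = −(0.2144)(-0.0612) = 0.0131; H_s = arccos(0.0131) = 89.25°. In radians, H_s = 1.5577.
H_s sin φ sin δ = 1.5577 × 0.2096 × -0.0610 = -0.0199.
cos φ cos δ sin H_s = 0.9778 × 0.9981 × 0.9999 = 0.9758.
Q̄ = (1365/π) × (-0.0199 + 0.9758) = 434.49 × 0.9559 = 415.33 W/m².

415 W/m²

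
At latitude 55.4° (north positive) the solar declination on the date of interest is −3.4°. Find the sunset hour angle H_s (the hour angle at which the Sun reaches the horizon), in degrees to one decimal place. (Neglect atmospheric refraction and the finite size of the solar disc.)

85.1°

The sunset hour angle satisfies cos H_s = −tan φ tan δ = 0.0861, giving H_s = 85.06°.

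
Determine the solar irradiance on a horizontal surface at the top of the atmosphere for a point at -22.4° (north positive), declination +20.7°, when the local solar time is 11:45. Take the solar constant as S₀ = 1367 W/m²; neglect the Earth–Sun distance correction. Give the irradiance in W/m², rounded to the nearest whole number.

Hour angle H = 15° × (11.75 − 12) = -3.75°.
cos θ_z = sin(-22.4°) sin(20.7°) + cos(-22.4°) cos(20.7°) cos(-3.75°) = -0.1347 + 0.8630 = 0.7283.
Top-of-atmosphere irradiance = S₀ cos θ_z = 1367 × 0.7283 = 995.59 W/m².

996 W/m²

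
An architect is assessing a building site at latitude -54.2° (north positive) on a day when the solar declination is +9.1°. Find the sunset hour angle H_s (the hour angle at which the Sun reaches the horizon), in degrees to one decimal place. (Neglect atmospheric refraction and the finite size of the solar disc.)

−tan φ tan δ = −(-1.3865)(0.1602) = 0.2221; H_s = arccos(0.2221) = 77.17°.

77.2°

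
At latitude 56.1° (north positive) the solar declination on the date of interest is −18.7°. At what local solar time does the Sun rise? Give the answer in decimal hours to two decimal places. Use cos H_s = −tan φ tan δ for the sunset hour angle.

−tan φ tan δ = −(1.4882)(-0.3385) = 0.5038; H_s = arccos(0.5038) = 59.75°.
Sunrise is at 12 − H_s/15 = 12 − 3.983 = 8.017 h local solar time.

8.02 h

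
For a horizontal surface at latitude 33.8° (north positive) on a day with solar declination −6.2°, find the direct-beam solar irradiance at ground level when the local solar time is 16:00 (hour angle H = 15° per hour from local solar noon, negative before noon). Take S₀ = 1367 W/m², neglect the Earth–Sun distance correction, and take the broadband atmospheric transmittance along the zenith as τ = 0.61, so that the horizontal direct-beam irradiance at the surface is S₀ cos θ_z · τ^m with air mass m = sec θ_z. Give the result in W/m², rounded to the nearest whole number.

119 W/m²

Hour angle H = 15° × (16 − 12) = 60.00°.
cos θ_z = sin(33.8°) sin(-6.2°) + cos(33.8°) cos(-6.2°) cos(60.00°) = -0.0601 + 0.4131 = 0.3530.
Air mass m = 1/cos θ_z = 1/0.3530 = 2.833; τ^m = 0.61^2.833 = 0.2465.
Surface direct beam = 1367 × 0.3530 × 0.2465 = 118.95 W/m².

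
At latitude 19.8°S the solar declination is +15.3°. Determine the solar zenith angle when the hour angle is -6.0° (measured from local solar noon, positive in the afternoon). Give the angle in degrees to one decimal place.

cos θ_z = sin φ sin δ + cos φ cos δ cos H = (-0.3387)(0.2639) + (0.9409)(0.9646)(0.9945) = 0.8132.
θ_z = arccos(0.8132) = 35.59°.

35.6°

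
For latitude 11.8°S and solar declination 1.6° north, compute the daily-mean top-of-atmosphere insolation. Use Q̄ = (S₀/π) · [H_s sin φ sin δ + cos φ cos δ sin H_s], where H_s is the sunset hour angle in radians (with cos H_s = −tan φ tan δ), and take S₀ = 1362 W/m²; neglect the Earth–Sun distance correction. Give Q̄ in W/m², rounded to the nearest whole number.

420 W/m²

cos H_s = −tan(-11.8°) · tan(1.6°) = 0.0058, so H_s = arccos(0.0058) = 89.67°. In radians, H_s = 1.5650.
H_s sin φ sin δ = 1.5650 × -0.2045 × 0.0279 = -0.0089.
cos φ cos δ sin H_s = 0.9789 × 0.9996 × 1.0000 = 0.9785.
Q̄ = (1362/π) × (-0.0089 + 0.9785) = 433.54 × 0.9696 = 420.36 W/m².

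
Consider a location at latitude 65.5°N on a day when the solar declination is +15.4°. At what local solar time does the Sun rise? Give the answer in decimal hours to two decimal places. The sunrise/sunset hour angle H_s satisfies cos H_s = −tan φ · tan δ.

cos H_s = −tan(65.5°) · tan(15.4°) = -0.6044, so H_s = arccos(-0.6044) = 127.19°.
Sunrise is at 12 − H_s/15 = 12 − 8.479 = 3.521 h local solar time.

3.52 h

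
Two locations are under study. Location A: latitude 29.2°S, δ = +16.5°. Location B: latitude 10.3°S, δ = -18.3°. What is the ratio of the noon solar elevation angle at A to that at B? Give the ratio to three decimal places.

A: 90° − |-29.2 − (16.5)| = 44.30°.
B: 90° − |-10.3 − (-18.3)| = 82.00°.
Ratio A/B = 44.3000 / 82.0000 = 0.5402.

0.540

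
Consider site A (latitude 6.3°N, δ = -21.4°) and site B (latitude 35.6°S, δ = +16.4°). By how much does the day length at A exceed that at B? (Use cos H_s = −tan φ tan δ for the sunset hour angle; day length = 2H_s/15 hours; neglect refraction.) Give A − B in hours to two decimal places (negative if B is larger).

+1.29 h

A: H_s = arccos(−tan 6.3° · tan -21.4°) = 87.52°, so 2H_s/15 = 11.6693 h.
B: H_s = arccos(−tan -35.6° · tan 16.4°) = 77.84°, so 2H_s/15 = 10.3787 h.
A − B = 11.6693 − 10.3787 = 1.2906 h.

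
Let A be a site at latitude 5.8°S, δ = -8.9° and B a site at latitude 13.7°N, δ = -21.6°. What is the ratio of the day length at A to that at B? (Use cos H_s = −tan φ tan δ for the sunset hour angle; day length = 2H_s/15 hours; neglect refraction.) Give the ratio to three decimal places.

A: H_s = arccos(−tan -5.8° · tan -8.9°) = 90.91°, so 2H_s/15 = 12.1213 h.
B: H_s = arccos(−tan 13.7° · tan -21.6°) = 84.46°, so 2H_s/15 = 11.2613 h.
Ratio A/B = 12.1213 / 11.2613 = 1.0764.

1.076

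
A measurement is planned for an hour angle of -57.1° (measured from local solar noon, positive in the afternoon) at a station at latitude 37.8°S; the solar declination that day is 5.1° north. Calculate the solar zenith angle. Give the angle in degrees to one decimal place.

68.1°

With φ = -37.8°, δ = 5.1°, H = -57.10°: sin φ sin δ = -0.0545, cos φ cos δ cos H = 0.4275, so cos θ_z = 0.3730.
θ_z = arccos(0.3730) = 68.10°.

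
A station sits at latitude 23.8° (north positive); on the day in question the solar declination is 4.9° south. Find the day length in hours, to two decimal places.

11.71 hours

The sunset hour angle satisfies cos H_s = −tan φ tan δ = 0.0378, giving H_s = 87.83°.
Day length = 2 H_s / 15° h⁻¹ = 175.66° / 15 = 11.711 h.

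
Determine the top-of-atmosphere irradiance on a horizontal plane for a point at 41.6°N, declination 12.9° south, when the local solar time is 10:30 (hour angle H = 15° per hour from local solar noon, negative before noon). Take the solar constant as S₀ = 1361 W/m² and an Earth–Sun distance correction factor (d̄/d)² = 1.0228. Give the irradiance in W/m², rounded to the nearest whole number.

Hour angle H = 15° × (10.5 − 12) = -22.50°.
With φ = 41.6°, δ = -12.9°, H = -22.50°: sin φ sin δ = -0.1482, cos φ cos δ cos H = 0.6734, so cos θ_z = 0.5252.
Top-of-atmosphere irradiance = S₀ (d̄/d)² cos θ_z = 1361 × 1.0228 × 0.5252 = 731.09 W/m².

731 W/m²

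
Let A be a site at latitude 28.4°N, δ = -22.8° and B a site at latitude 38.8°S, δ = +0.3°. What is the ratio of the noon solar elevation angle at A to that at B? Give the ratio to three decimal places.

0.762

A: 90° − |28.4 − (-22.8)| = 38.80°.
B: 90° − |-38.8 − (0.3)| = 50.90°.
Ratio A/B = 38.8000 / 50.9000 = 0.7623.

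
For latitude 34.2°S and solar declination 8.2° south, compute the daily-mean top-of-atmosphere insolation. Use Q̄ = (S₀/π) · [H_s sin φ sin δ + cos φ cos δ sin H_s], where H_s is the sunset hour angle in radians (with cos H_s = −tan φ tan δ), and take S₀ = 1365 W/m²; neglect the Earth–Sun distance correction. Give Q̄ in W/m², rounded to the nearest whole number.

cos H_s = −tan(-34.2°) · tan(-8.2°) = -0.0979, so H_s = arccos(-0.0979) = 95.62°. In radians, H_s = 1.6689.
H_s sin φ sin δ = 1.6689 × -0.5621 × -0.1426 = 0.1338.
cos φ cos δ sin H_s = 0.8271 × 0.9898 × 0.9952 = 0.8147.
Q̄ = (1365/π) × (0.1338 + 0.8147) = 434.49 × 0.9485 = 412.11 W/m².

412 W/m²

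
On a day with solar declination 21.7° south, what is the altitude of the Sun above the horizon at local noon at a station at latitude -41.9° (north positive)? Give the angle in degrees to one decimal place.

69.8°

At local solar noon the hour angle is zero, so the elevation is 90° − |φ − δ| = 90° − |-41.9° − (-21.7°)| = 90° − 20.2° = 69.8°.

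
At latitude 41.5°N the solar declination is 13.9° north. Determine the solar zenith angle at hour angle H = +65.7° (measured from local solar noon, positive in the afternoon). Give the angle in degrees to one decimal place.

With φ = 41.5°, δ = 13.9°, H = 65.70°: sin φ sin δ = 0.1592, cos φ cos δ cos H = 0.2992, so cos θ_z = 0.4584.
θ_z = arccos(0.4584) = 62.72°.

62.7°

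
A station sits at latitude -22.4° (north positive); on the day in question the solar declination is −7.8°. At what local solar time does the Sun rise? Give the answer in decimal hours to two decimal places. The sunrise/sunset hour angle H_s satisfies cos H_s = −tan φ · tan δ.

cos H_s = −tan(-22.4°) · tan(-7.8°) = -0.0565, so H_s = arccos(-0.0565) = 93.24°.
Sunrise is at 12 − H_s/15 = 12 − 6.216 = 5.784 h local solar time.

5.78 h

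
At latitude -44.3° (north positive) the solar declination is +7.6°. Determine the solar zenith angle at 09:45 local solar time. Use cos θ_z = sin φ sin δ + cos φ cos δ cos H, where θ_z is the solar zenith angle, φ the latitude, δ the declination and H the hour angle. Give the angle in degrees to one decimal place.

Hour angle H = 15° × (9.75 − 12) = -33.75°.
cos θ_z = sin φ sin δ + cos φ cos δ cos H = (-0.6984)(0.1323) + (0.7157)(0.9912)(0.8315) = 0.4975.
θ_z = arccos(0.4975) = 60.17°.

60.2°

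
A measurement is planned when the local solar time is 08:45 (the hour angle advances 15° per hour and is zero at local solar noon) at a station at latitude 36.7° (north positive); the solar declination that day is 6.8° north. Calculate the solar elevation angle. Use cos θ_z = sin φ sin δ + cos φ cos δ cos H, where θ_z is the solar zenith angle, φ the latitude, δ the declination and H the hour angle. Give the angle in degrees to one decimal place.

36.6°

Hour angle H = 15° × (8.75 − 12) = -48.75°.
cos θ_z = sin φ sin δ + cos φ cos δ cos H = (0.5976)(0.1184) + (0.8018)(0.9930)(0.6593) = 0.5957.
θ_z = arccos(0.5957) = 53.44°, so the elevation is 90° − 53.44° = 36.56°.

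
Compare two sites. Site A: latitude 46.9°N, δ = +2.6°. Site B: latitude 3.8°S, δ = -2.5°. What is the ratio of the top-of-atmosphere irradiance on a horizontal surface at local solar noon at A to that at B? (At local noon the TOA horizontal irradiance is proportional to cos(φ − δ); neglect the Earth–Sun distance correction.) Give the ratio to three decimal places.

A: cos θ_z = cos(46.9° − (2.6°)) = 0.7157.
B: cos θ_z = cos(-3.8° − (-2.5°)) = 0.9997.
Ratio A/B = 0.7157 / 0.9997 = 0.7159.

0.716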